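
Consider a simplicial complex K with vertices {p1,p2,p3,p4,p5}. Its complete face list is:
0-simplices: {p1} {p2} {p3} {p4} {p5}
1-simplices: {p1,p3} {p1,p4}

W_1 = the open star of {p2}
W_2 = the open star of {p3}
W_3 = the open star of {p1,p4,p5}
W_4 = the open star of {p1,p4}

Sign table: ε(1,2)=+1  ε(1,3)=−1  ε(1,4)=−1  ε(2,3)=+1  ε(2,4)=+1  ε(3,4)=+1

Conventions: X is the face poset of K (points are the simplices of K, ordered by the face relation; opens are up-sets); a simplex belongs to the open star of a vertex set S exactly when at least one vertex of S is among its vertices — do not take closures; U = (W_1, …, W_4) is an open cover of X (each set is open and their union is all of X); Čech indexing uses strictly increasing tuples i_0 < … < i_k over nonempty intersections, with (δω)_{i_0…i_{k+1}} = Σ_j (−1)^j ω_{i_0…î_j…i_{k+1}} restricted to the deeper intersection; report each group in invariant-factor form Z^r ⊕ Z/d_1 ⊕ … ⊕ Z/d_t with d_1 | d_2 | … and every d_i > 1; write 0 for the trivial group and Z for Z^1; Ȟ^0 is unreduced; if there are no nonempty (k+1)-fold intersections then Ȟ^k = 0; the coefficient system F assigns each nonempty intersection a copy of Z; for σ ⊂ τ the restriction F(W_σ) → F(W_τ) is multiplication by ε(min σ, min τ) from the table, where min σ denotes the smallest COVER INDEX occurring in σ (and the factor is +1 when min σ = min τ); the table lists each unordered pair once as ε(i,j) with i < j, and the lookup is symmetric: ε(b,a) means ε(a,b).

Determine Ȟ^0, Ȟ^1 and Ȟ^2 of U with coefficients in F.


Ȟ^0 = Z^2; Ȟ^1 = 0; Ȟ^2 = 0

nonempty overlaps:
  W1={{p2}} W2={{p3},{p1,p3}} W3={{p1},{p4},{p5},{p1,p3},{p1,p4}} W4={{p1},{p4},{p1,p3},{p1,p4}}
  W23={{p1,p3}} W24={{p1,p3}} W34={{p1},{p4},{p1,p3},{p1,p4}}
  W234={{p1,p3}}
C dims 4,3,1; δ0: rk 2, SNF 1^2; δ1: rk 1, SNF 1^1
degree 0: 4−2−0 = 2 → Ȟ^0 ≅ Z^2
degree 1: 3−1−2 = 0 → Ȟ^1 ≅ 0
degree 2: 1−0−1 = 0 → Ȟ^2 ≅ 0


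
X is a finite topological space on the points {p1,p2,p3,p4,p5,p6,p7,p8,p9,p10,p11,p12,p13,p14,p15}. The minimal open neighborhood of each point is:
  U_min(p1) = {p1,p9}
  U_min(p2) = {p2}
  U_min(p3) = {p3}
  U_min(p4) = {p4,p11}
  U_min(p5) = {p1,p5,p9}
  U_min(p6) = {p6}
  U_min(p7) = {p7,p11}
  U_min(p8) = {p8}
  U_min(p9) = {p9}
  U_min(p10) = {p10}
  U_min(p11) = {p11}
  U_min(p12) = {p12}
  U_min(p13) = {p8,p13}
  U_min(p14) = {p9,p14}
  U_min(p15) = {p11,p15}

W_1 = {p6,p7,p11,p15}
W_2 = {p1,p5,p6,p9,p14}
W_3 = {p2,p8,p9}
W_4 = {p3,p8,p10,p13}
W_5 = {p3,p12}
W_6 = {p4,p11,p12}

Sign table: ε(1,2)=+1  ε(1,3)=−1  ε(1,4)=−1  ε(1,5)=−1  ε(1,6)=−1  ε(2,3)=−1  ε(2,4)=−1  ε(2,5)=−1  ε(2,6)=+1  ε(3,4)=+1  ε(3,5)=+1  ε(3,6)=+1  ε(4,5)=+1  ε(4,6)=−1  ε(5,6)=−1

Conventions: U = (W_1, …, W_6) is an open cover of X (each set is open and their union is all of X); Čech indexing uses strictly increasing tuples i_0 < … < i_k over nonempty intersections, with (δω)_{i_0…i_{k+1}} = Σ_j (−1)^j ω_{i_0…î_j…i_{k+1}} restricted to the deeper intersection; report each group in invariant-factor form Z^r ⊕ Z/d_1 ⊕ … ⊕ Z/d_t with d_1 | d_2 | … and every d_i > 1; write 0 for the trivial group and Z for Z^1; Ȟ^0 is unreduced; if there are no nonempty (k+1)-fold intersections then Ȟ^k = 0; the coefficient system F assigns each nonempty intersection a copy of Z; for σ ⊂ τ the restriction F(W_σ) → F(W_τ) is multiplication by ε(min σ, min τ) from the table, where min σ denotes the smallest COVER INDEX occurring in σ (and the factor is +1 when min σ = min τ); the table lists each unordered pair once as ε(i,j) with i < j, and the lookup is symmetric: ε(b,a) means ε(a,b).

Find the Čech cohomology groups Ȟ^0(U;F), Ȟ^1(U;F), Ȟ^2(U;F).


cover nerve:
  W12={p6} W16={p11} W23={p9} W34={p8} W45={p3} W56={p12}
C dims 6,6; δ0: rk 6, SNF 1^5·2
Ȟ^0: (6−6)−0=0 ⇒ 0
Ȟ^1: (6−0)−6=0 plus torsion [2] ⇒ Z/2
Ȟ^2: (0−0)−0=0 ⇒ 0

Ȟ^0(U;F) ≅ 0, Ȟ^1(U;F) ≅ Z/2, Ȟ^2(U;F) ≅ 0


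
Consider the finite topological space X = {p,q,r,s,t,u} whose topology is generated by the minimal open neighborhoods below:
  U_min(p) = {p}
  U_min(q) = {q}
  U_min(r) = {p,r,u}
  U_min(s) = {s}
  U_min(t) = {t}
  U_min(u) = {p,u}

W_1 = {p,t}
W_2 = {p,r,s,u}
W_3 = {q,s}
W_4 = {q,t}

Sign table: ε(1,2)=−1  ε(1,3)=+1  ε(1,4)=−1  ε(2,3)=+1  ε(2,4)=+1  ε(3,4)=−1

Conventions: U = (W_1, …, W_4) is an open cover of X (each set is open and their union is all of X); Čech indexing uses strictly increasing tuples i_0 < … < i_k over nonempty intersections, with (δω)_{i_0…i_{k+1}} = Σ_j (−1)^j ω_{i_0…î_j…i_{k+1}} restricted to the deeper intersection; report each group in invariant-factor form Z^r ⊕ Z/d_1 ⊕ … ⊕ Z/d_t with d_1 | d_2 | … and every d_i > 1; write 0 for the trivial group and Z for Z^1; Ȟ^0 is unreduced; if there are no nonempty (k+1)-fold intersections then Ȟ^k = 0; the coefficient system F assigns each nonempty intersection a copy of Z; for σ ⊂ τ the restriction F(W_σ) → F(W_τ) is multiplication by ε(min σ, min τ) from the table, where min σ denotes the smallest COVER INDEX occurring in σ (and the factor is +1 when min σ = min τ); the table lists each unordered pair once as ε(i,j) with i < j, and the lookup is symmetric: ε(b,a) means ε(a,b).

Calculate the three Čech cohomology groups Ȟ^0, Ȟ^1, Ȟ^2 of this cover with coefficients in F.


Ȟ^0 = 0, Ȟ^1 = Z/2 and Ȟ^2 = 0

cover nerve:
  W12={p} W14={t} W23={s} W34={q}
C dims 4,4; δ0: rk 4, SNF 1^3·2
Ȟ^0: (4−4)−0=0 ⇒ 0
Ȟ^1: (4−0)−4=0 plus torsion [2] ⇒ Z/2
Ȟ^2: (0−0)−0=0 ⇒ 0


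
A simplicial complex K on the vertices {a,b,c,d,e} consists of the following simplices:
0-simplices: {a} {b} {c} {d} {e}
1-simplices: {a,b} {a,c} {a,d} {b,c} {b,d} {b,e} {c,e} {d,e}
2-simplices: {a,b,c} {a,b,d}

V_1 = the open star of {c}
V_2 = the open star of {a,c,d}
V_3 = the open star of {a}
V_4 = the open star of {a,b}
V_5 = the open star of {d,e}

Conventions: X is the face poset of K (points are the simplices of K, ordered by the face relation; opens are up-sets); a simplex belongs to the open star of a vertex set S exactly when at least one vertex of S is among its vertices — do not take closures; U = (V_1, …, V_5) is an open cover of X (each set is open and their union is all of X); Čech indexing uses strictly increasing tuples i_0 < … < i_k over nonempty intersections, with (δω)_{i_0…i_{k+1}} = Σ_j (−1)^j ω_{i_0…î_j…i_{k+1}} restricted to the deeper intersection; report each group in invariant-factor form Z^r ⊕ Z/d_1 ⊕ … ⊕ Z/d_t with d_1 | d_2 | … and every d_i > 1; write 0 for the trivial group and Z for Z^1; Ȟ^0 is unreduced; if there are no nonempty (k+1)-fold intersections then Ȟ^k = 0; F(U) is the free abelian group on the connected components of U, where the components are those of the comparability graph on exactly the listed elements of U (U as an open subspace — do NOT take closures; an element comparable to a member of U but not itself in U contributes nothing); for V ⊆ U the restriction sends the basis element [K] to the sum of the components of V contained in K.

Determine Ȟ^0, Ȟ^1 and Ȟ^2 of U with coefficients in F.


nonempty intersections:
  V1={{c},{a,c},{b,c},{c,e},{a,b,c}} V2={{a},{c},{d},{a,b},{a,c},{a,d},{b,c},{b,d},{c,e},{d,e},{a,b,c},{a,b,d}} V3={{a},{a,b},{a,c},{a,d},{a,b,c},{a,b,d}} V4={{a},{b},{a,b},{a,c},{a,d},{b,c},{b,d},{b,e},{a,b,c},{a,b,d}} V5={{d},{e},{a,d},{b,d},{b,e},{c,e},{d,e},{a,b,d}}
  V12={{c},{a,c},{b,c},{c,e},{a,b,c}} V13={{a,c},{a,b,c}} V14={{a,c},{b,c},{a,b,c}} V15={{c,e}} V23={{a},{a,b},{a,c},{a,d},{a,b,c},{a,b,d}} V24={{a},{a,b},{a,c},{a,d},{b,c},{b,d},{a,b,c},{a,b,d}} V25={{d},{a,d},{b,d},{c,e},{d,e},{a,b,d}} V34={{a},{a,b},{a,c},{a,d},{a,b,c},{a,b,d}} V35={{a,d},{a,b,d}} V45={{a,d},{b,d},{b,e},{a,b,d}}
  V123={{a,c},{a,b,c}} V124={{a,c},{b,c},{a,b,c}} V125={{c,e}} V134={{a,c},{a,b,c}} V234={{a},{a,b},{a,c},{a,d},{a,b,c},{a,b,d}} V235={{a,d},{a,b,d}} V245={{a,d},{b,d},{a,b,d}} V345={{a,d},{a,b,d}}
  V1234={{a,c},{a,b,c}} V2345={{a,d},{a,b,d}}
components per intersection:
  V1: {{c},{a,c},{b,c},{c,e},{a,b,c}}
  V2: {{a},{c},{d},{a,b},{a,c},{a,d},{b,c},{b,d},{c,e},{d,e},{a,b,c},{a,b,d}}
  V3: {{a},{a,b},{a,c},{a,d},{a,b,c},{a,b,d}}
  V4: {{a},{b},{a,b},{a,c},{a,d},{b,c},{b,d},{b,e},{a,b,c},{a,b,d}}
  V5: {{d},{e},{a,d},{b,d},{b,e},{c,e},{d,e},{a,b,d}}
  V12: {{c},{a,c},{b,c},{c,e},{a,b,c}}
  V13: {{a,c},{a,b,c}}
  V14: {{a,c},{b,c},{a,b,c}}
  V15: {{c,e}}
  V23: {{a},{a,b},{a,c},{a,d},{a,b,c},{a,b,d}}
  V24: {{a},{a,b},{a,c},{a,d},{b,c},{b,d},{a,b,c},{a,b,d}}
  V25: {{d},{a,d},{b,d},{d,e},{a,b,d}} {{c,e}}
  V34: {{a},{a,b},{a,c},{a,d},{a,b,c},{a,b,d}}
  V35: {{a,d},{a,b,d}}
  V45: {{a,d},{b,d},{a,b,d}} {{b,e}}
  V123: {{a,c},{a,b,c}}
  V124: {{a,c},{b,c},{a,b,c}}
  V125: {{c,e}}
  V134: {{a,c},{a,b,c}}
  V234: {{a},{a,b},{a,c},{a,d},{a,b,c},{a,b,d}}
  V235: {{a,d},{a,b,d}}
  V245: {{a,d},{b,d},{a,b,d}}
  V345: {{a,d},{a,b,d}}
  V1234: {{a,c},{a,b,c}}
  V2345: {{a,d},{a,b,d}}
C dims 5,12,8,2; δ0: rk 4, SNF 1^4; δ1: rk 6, SNF 1^6; δ2: rk 2, SNF 1^2
Ȟ^0: (5−4)−0=1 ⇒ Z
Ȟ^1: (12−6)−4=2 ⇒ Z^2
Ȟ^2: (8−2)−6=0 ⇒ 0

Ȟ^0(U;F) ≅ Z,  Ȟ^1(U;F) ≅ Z^2,  Ȟ^2(U;F) ≅ 0


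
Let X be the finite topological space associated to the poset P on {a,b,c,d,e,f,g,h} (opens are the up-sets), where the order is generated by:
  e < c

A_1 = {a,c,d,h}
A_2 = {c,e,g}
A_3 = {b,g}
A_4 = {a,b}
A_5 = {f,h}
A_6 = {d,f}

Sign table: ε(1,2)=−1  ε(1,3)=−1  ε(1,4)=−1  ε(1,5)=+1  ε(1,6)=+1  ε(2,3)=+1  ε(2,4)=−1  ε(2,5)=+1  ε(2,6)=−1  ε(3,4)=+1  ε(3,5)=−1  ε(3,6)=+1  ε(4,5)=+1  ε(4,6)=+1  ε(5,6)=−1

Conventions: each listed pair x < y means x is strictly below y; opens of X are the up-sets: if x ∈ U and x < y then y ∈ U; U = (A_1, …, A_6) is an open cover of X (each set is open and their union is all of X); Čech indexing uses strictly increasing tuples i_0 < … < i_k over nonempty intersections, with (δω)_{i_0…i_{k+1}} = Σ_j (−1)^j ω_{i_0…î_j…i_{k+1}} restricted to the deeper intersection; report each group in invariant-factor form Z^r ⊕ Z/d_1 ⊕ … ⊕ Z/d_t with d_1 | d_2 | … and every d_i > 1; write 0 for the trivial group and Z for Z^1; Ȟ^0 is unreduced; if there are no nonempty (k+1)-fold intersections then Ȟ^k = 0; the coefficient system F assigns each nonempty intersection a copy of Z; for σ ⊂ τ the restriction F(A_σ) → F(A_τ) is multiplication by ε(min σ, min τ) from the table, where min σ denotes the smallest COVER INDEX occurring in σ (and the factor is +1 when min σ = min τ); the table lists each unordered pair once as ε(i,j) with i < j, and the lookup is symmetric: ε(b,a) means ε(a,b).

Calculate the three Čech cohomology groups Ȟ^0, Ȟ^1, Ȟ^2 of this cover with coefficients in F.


Ȟ^0 ≅ 0; Ȟ^1 ≅ Z ⊕ Z/2; Ȟ^2 ≅ 0

nerve simplices:
  A12={c} A14={a} A15={h} A16={d} A23={g} A34={b} A56={f}
C dims 6,7; δ0: rk 6, SNF 1^5·2
degree 0: 6−6−0 = 0 → Ȟ^0 ≅ 0
degree 1: 7−0−6 = 1 plus torsion [2] → Ȟ^1 ≅ Z ⊕ Z/2
degree 2: 0−0−0 = 0 → Ȟ^2 ≅ 0


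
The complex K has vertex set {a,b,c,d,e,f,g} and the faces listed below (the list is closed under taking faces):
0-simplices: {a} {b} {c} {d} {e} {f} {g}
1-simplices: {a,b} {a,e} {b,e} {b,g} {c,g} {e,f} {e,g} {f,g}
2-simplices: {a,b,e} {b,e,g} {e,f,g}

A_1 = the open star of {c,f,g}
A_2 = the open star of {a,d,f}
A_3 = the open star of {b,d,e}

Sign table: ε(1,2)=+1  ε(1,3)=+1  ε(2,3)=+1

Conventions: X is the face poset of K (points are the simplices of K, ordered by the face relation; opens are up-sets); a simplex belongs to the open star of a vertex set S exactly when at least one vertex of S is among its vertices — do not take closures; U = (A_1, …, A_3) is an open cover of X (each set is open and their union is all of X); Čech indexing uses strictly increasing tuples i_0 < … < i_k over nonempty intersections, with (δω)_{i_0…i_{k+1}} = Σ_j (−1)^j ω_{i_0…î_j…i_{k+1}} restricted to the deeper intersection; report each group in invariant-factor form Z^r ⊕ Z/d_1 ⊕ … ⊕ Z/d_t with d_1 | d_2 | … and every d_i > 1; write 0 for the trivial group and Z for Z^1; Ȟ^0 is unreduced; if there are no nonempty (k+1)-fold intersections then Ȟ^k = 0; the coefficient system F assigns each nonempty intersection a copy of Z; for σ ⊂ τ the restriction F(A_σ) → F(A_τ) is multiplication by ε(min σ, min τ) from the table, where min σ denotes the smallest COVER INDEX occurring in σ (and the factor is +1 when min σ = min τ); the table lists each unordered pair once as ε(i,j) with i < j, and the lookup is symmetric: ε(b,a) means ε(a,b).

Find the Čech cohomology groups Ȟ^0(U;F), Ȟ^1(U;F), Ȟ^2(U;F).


nonempty intersections:
  A1={{c},{f},{g},{b,g},{c,g},{e,f},{e,g},{f,g},{b,e,g},{e,f,g}} A2={{a},{d},{f},{a,b},{a,e},{e,f},{f,g},{a,b,e},{e,f,g}} A3={{b},{d},{e},{a,b},{a,e},{b,e},{b,g},{e,f},{e,g},{a,b,e},{b,e,g},{e,f,g}}
  A12={{f},{e,f},{f,g},{e,f,g}} A13={{b,g},{e,f},{e,g},{b,e,g},{e,f,g}} A23={{d},{a,b},{a,e},{e,f},{a,b,e},{e,f,g}}
  A123={{e,f},{e,f,g}}
C dims 3,3,1; δ0: rk 2, SNF 1^2; δ1: rk 1, SNF 1^1
Ȟ^0: (3−2)−0=1 ⇒ Z
Ȟ^1: (3−1)−2=0 ⇒ 0
Ȟ^2: (1−0)−1=0 ⇒ 0

Ȟ^0(U;F) ≅ Z, Ȟ^1(U;F) ≅ 0, Ȟ^2(U;F) ≅ 0


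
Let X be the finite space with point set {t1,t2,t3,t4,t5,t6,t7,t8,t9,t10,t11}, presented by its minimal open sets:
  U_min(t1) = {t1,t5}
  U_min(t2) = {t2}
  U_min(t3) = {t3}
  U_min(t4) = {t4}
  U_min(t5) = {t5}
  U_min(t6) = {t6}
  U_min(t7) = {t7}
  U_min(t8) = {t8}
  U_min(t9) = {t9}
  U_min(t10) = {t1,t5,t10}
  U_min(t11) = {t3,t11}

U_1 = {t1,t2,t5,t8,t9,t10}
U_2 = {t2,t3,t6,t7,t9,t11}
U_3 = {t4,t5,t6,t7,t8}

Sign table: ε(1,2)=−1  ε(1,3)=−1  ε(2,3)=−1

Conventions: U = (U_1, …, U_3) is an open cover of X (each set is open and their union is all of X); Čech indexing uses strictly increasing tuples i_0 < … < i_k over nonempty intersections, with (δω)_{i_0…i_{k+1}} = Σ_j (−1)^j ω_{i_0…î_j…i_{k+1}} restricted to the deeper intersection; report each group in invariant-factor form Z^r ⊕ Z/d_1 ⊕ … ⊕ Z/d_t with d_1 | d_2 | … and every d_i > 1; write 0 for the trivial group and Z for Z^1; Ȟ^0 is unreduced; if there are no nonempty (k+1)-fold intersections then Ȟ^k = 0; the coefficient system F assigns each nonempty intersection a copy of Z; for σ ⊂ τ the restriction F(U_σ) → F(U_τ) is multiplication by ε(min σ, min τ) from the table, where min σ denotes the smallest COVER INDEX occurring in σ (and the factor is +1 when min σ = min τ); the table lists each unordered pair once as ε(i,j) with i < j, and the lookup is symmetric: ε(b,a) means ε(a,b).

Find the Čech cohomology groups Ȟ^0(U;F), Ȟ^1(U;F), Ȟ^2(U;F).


nonempty intersections:
  U12={t2,t9} U13={t5,t8} U23={t6,t7}
C dims 3,3; δ0: rk 3, SNF 1^2·2
Ȟ^0: (3−3)−0=0 ⇒ 0
Ȟ^1: (3−0)−3=0 plus torsion [2] ⇒ Z/2
Ȟ^2: (0−0)−0=0 ⇒ 0

Ȟ^0(U;F) ≅ 0, Ȟ^1(U;F) ≅ Z/2, Ȟ^2(U;F) ≅ 0


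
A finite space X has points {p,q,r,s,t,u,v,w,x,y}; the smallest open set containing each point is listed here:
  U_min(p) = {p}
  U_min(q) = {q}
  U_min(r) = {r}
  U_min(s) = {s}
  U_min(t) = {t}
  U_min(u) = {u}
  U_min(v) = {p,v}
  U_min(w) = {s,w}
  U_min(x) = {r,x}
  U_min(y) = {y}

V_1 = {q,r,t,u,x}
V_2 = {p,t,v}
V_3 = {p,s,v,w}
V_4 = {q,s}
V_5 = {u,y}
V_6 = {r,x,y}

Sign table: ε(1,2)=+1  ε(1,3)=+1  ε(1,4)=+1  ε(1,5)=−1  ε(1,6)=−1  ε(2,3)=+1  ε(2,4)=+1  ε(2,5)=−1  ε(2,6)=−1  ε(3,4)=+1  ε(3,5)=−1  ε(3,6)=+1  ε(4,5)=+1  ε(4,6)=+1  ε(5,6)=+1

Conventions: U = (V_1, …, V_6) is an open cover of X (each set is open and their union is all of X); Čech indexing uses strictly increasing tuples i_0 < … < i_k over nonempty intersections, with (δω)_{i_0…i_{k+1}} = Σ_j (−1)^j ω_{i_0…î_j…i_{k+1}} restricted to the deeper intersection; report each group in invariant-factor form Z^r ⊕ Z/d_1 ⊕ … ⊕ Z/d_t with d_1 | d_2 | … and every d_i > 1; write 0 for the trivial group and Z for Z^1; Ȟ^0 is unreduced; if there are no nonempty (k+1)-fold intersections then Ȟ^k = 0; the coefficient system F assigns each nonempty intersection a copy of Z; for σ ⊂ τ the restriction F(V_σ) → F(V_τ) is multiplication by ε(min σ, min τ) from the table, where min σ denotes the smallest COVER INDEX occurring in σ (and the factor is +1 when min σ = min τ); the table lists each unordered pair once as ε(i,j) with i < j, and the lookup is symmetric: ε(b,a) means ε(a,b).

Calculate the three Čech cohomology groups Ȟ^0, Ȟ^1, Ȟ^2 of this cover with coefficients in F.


Ȟ^0 ≅ Z, Ȟ^1 ≅ Z^2, Ȟ^2 ≅ 0

nerve of the cover:
  V12={t} V14={q} V15={u} V16={r,x} V23={p,v} V34={s} V56={y}
C dims 6,7; δ0: rk 5, SNF 1^5
Ȟ^0 = (6 − 5) − 0 = 1, so Ȟ^0 ≅ Z
Ȟ^1 = (7 − 0) − 5 = 2, so Ȟ^1 ≅ Z^2
Ȟ^2 = (0 − 0) − 0 = 0, so Ȟ^2 ≅ 0


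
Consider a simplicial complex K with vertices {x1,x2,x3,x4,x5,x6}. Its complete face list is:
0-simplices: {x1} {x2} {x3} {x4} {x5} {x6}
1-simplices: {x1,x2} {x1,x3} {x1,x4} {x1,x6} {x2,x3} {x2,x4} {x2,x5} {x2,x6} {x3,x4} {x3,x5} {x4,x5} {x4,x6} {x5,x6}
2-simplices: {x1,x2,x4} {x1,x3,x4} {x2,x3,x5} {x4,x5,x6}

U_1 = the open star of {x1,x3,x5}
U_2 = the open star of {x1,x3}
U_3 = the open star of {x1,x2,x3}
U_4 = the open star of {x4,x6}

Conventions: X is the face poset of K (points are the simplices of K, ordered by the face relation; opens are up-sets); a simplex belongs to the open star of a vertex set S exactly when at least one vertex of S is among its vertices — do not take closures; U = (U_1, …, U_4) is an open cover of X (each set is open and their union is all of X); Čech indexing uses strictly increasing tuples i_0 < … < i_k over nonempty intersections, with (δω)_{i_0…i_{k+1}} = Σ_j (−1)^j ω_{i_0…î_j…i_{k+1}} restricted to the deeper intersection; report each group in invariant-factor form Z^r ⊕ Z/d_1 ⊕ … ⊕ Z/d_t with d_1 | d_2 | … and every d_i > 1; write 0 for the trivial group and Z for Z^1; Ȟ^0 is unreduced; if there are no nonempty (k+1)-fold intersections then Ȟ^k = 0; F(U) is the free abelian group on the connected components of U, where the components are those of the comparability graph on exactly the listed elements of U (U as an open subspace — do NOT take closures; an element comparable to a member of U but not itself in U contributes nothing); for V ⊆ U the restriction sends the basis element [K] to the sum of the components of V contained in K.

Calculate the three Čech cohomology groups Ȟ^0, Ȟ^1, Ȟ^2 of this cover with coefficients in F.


nerve of the cover:
  U1={{x1},{x3},{x5},{x1,x2},{x1,x3},{x1,x4},{x1,x6},{x2,x3},{x2,x5},{x3,x4},{x3,x5},{x4,x5},{x5,x6},{x1,x2,x4},{x1,x3,x4},{x2,x3,x5},{x4,x5,x6}} U2={{x1},{x3},{x1,x2},{x1,x3},{x1,x4},{x1,x6},{x2,x3},{x3,x4},{x3,x5},{x1,x2,x4},{x1,x3,x4},{x2,x3,x5}} U3={{x1},{x2},{x3},{x1,x2},{x1,x3},{x1,x4},{x1,x6},{x2,x3},{x2,x4},{x2,x5},{x2,x6},{x3,x4},{x3,x5},{x1,x2,x4},{x1,x3,x4},{x2,x3,x5}} U4={{x4},{x6},{x1,x4},{x1,x6},{x2,x4},{x2,x6},{x3,x4},{x4,x5},{x4,x6},{x5,x6},{x1,x2,x4},{x1,x3,x4},{x4,x5,x6}}
  U12={{x1},{x3},{x1,x2},{x1,x3},{x1,x4},{x1,x6},{x2,x3},{x3,x4},{x3,x5},{x1,x2,x4},{x1,x3,x4},{x2,x3,x5}} U13={{x1},{x3},{x1,x2},{x1,x3},{x1,x4},{x1,x6},{x2,x3},{x2,x5},{x3,x4},{x3,x5},{x1,x2,x4},{x1,x3,x4},{x2,x3,x5}} U14={{x1,x4},{x1,x6},{x3,x4},{x4,x5},{x5,x6},{x1,x2,x4},{x1,x3,x4},{x4,x5,x6}} U23={{x1},{x3},{x1,x2},{x1,x3},{x1,x4},{x1,x6},{x2,x3},{x3,x4},{x3,x5},{x1,x2,x4},{x1,x3,x4},{x2,x3,x5}} U24={{x1,x4},{x1,x6},{x3,x4},{x1,x2,x4},{x1,x3,x4}} U34={{x1,x4},{x1,x6},{x2,x4},{x2,x6},{x3,x4},{x1,x2,x4},{x1,x3,x4}}
  U123={{x1},{x3},{x1,x2},{x1,x3},{x1,x4},{x1,x6},{x2,x3},{x3,x4},{x3,x5},{x1,x2,x4},{x1,x3,x4},{x2,x3,x5}} U124={{x1,x4},{x1,x6},{x3,x4},{x1,x2,x4},{x1,x3,x4}} U134={{x1,x4},{x1,x6},{x3,x4},{x1,x2,x4},{x1,x3,x4}} U234={{x1,x4},{x1,x6},{x3,x4},{x1,x2,x4},{x1,x3,x4}}
  U1234={{x1,x4},{x1,x6},{x3,x4},{x1,x2,x4},{x1,x3,x4}}
components per intersection:
  U1: {{x1},{x3},{x5},{x1,x2},{x1,x3},{x1,x4},{x1,x6},{x2,x3},{x2,x5},{x3,x4},{x3,x5},{x4,x5},{x5,x6},{x1,x2,x4},{x1,x3,x4},{x2,x3,x5},{x4,x5,x6}}
  U2: {{x1},{x3},{x1,x2},{x1,x3},{x1,x4},{x1,x6},{x2,x3},{x3,x4},{x3,x5},{x1,x2,x4},{x1,x3,x4},{x2,x3,x5}}
  U3: {{x1},{x2},{x3},{x1,x2},{x1,x3},{x1,x4},{x1,x6},{x2,x3},{x2,x4},{x2,x5},{x2,x6},{x3,x4},{x3,x5},{x1,x2,x4},{x1,x3,x4},{x2,x3,x5}}
  U4: {{x4},{x6},{x1,x4},{x1,x6},{x2,x4},{x2,x6},{x3,x4},{x4,x5},{x4,x6},{x5,x6},{x1,x2,x4},{x1,x3,x4},{x4,x5,x6}}
  U12: {{x1},{x3},{x1,x2},{x1,x3},{x1,x4},{x1,x6},{x2,x3},{x3,x4},{x3,x5},{x1,x2,x4},{x1,x3,x4},{x2,x3,x5}}
  U13: {{x1},{x3},{x1,x2},{x1,x3},{x1,x4},{x1,x6},{x2,x3},{x2,x5},{x3,x4},{x3,x5},{x1,x2,x4},{x1,x3,x4},{x2,x3,x5}}
  U14: {{x1,x4},{x3,x4},{x1,x2,x4},{x1,x3,x4}} {{x1,x6}} {{x4,x5},{x5,x6},{x4,x5,x6}}
  U23: {{x1},{x3},{x1,x2},{x1,x3},{x1,x4},{x1,x6},{x2,x3},{x3,x4},{x3,x5},{x1,x2,x4},{x1,x3,x4},{x2,x3,x5}}
  U24: {{x1,x4},{x3,x4},{x1,x2,x4},{x1,x3,x4}} {{x1,x6}}
  U34: {{x1,x4},{x2,x4},{x3,x4},{x1,x2,x4},{x1,x3,x4}} {{x1,x6}} {{x2,x6}}
  U123: {{x1},{x3},{x1,x2},{x1,x3},{x1,x4},{x1,x6},{x2,x3},{x3,x4},{x3,x5},{x1,x2,x4},{x1,x3,x4},{x2,x3,x5}}
  U124: {{x1,x4},{x3,x4},{x1,x2,x4},{x1,x3,x4}} {{x1,x6}}
  U134: {{x1,x4},{x3,x4},{x1,x2,x4},{x1,x3,x4}} {{x1,x6}}
  U234: {{x1,x4},{x3,x4},{x1,x2,x4},{x1,x3,x4}} {{x1,x6}}
  U1234: {{x1,x4},{x3,x4},{x1,x2,x4},{x1,x3,x4}} {{x1,x6}}
C dims 4,11,7,2; δ0: rk 3, SNF 1^3; δ1: rk 5, SNF 1^5; δ2: rk 2, SNF 1^2
Ȟ^0 = (4 − 3) − 0 = 1, so Ȟ^0 ≅ Z
Ȟ^1 = (11 − 5) − 3 = 3, so Ȟ^1 ≅ Z^3
Ȟ^2 = (7 − 2) − 5 = 0, so Ȟ^2 ≅ 0

Ȟ^0 ≅ Z; Ȟ^1 ≅ Z^3; Ȟ^2 ≅ 0


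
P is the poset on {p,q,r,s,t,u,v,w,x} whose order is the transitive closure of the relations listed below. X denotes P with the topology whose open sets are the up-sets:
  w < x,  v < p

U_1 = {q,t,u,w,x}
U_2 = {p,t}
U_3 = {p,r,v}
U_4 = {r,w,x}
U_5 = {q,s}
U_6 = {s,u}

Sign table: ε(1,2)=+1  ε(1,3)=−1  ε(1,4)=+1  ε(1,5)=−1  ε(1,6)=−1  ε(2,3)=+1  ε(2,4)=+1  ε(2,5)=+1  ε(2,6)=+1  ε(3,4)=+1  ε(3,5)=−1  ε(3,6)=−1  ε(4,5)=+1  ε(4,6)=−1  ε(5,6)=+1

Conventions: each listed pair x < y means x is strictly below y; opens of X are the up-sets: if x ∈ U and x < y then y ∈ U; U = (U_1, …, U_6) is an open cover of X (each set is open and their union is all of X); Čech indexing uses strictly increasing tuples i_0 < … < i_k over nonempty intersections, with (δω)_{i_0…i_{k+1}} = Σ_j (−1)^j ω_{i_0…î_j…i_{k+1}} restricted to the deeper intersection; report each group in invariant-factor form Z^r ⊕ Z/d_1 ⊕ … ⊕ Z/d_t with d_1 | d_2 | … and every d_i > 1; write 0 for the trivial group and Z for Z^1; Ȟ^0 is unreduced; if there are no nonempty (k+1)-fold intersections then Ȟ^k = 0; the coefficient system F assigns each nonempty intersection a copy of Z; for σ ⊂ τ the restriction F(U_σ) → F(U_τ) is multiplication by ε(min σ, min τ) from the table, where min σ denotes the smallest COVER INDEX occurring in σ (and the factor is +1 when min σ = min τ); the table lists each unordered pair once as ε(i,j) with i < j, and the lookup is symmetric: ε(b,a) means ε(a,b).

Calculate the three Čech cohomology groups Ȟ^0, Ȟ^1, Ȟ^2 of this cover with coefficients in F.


nerve simplices:
  U12={t} U14={w,x} U15={q} U16={u} U23={p} U34={r} U56={s}
C dims 6,7; δ0: rk 5, SNF 1^5
degree 0: 6−5−0 = 1 → Ȟ^0 ≅ Z
degree 1: 7−0−5 = 2 → Ȟ^1 ≅ Z^2
degree 2: 0−0−0 = 0 → Ȟ^2 ≅ 0

Ȟ^0(U;F) ≅ Z; Ȟ^1(U;F) ≅ Z^2; Ȟ^2(U;F) ≅ 0


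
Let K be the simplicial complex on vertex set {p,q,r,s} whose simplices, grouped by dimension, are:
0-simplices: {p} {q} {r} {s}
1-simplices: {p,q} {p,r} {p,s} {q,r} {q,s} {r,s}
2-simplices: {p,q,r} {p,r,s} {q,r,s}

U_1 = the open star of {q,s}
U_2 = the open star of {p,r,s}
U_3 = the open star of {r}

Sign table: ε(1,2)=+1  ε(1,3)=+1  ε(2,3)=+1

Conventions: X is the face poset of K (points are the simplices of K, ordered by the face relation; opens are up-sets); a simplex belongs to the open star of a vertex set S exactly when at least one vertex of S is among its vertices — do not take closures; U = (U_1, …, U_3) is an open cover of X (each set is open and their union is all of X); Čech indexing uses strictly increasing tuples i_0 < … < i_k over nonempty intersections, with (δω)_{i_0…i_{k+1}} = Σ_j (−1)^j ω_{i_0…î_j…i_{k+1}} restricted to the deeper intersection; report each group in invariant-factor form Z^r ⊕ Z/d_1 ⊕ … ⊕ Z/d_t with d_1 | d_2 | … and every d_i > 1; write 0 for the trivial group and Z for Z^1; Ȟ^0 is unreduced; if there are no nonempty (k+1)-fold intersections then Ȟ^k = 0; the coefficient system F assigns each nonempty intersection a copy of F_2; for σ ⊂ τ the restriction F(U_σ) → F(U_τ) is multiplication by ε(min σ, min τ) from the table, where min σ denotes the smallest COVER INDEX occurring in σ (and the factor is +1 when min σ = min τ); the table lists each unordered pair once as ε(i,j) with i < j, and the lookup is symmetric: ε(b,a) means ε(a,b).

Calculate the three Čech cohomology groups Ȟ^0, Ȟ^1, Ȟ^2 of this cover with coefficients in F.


Ȟ^0(U;F) ≅ Z/2, Ȟ^1(U;F) ≅ 0, Ȟ^2(U;F) ≅ 0

nerve of the cover:
  U1={{q},{s},{p,q},{p,s},{q,r},{q,s},{r,s},{p,q,r},{p,r,s},{q,r,s}} U2={{p},{r},{s},{p,q},{p,r},{p,s},{q,r},{q,s},{r,s},{p,q,r},{p,r,s},{q,r,s}} U3={{r},{p,r},{q,r},{r,s},{p,q,r},{p,r,s},{q,r,s}}
  U12={{s},{p,q},{p,s},{q,r},{q,s},{r,s},{p,q,r},{p,r,s},{q,r,s}} U13={{q,r},{r,s},{p,q,r},{p,r,s},{q,r,s}} U23={{r},{p,r},{q,r},{r,s},{p,q,r},{p,r,s},{q,r,s}}
  U123={{q,r},{r,s},{p,q,r},{p,r,s},{q,r,s}}
C dims 3,3,1; δ0: rk_F2 2; δ1: rk_F2 1
Ȟ^0 = (3 − 2) − 0 = 1, so Ȟ^0 ≅ Z/2
Ȟ^1 = (3 − 1) − 2 = 0, so Ȟ^1 ≅ 0
Ȟ^2 = (1 − 0) − 1 = 0, so Ȟ^2 ≅ 0


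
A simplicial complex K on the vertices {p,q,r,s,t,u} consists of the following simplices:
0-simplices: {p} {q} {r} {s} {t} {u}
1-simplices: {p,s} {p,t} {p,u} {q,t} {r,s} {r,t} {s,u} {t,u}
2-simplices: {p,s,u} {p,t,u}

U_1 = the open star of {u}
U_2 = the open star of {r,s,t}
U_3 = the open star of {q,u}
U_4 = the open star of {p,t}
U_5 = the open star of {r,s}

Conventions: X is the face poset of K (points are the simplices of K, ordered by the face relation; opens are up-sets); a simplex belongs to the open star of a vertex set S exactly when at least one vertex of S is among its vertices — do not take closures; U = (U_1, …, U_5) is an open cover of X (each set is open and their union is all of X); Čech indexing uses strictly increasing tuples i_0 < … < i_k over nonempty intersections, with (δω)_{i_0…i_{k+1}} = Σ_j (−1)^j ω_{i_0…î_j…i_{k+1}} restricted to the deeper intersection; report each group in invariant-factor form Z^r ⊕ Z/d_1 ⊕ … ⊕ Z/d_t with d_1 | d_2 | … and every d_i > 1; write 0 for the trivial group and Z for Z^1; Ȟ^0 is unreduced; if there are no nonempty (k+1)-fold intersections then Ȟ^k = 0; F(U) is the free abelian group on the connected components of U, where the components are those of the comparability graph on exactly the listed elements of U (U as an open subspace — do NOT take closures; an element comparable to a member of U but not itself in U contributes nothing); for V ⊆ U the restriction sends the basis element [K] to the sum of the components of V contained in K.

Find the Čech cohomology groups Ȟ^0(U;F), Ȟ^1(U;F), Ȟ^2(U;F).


Ȟ^0 = Z; Ȟ^1 = Z; Ȟ^2 = 0

nerve simplices:
  U1={{u},{p,u},{s,u},{t,u},{p,s,u},{p,t,u}} U2={{r},{s},{t},{p,s},{p,t},{q,t},{r,s},{r,t},{s,u},{t,u},{p,s,u},{p,t,u}} U3={{q},{u},{p,u},{q,t},{s,u},{t,u},{p,s,u},{p,t,u}} U4={{p},{t},{p,s},{p,t},{p,u},{q,t},{r,t},{t,u},{p,s,u},{p,t,u}} U5={{r},{s},{p,s},{r,s},{r,t},{s,u},{p,s,u}}
  U12={{s,u},{t,u},{p,s,u},{p,t,u}} U13={{u},{p,u},{s,u},{t,u},{p,s,u},{p,t,u}} U14={{p,u},{t,u},{p,s,u},{p,t,u}} U15={{s,u},{p,s,u}} U23={{q,t},{s,u},{t,u},{p,s,u},{p,t,u}} U24={{t},{p,s},{p,t},{q,t},{r,t},{t,u},{p,s,u},{p,t,u}} U25={{r},{s},{p,s},{r,s},{r,t},{s,u},{p,s,u}} U34={{p,u},{q,t},{t,u},{p,s,u},{p,t,u}} U35={{s,u},{p,s,u}} U45={{p,s},{r,t},{p,s,u}}
  U123={{s,u},{t,u},{p,s,u},{p,t,u}} U124={{t,u},{p,s,u},{p,t,u}} U125={{s,u},{p,s,u}} U134={{p,u},{t,u},{p,s,u},{p,t,u}} U135={{s,u},{p,s,u}} U145={{p,s,u}} U234={{q,t},{t,u},{p,s,u},{p,t,u}} U235={{s,u},{p,s,u}} U245={{p,s},{r,t},{p,s,u}} U345={{p,s,u}}
  U1234={{t,u},{p,s,u},{p,t,u}} U1235={{s,u},{p,s,u}} U1245={{p,s,u}} U1345={{p,s,u}} U2345={{p,s,u}}
  U12345={{p,s,u}}
components per intersection:
  U1: {{u},{p,u},{s,u},{t,u},{p,s,u},{p,t,u}}
  U2: {{r},{s},{t},{p,s},{p,t},{q,t},{r,s},{r,t},{s,u},{t,u},{p,s,u},{p,t,u}}
  U3: {{q},{q,t}} {{u},{p,u},{s,u},{t,u},{p,s,u},{p,t,u}}
  U4: {{p},{t},{p,s},{p,t},{p,u},{q,t},{r,t},{t,u},{p,s,u},{p,t,u}}
  U5: {{r},{s},{p,s},{r,s},{r,t},{s,u},{p,s,u}}
  U12: {{s,u},{p,s,u}} {{t,u},{p,t,u}}
  U13: {{u},{p,u},{s,u},{t,u},{p,s,u},{p,t,u}}
  U14: {{p,u},{t,u},{p,s,u},{p,t,u}}
  U15: {{s,u},{p,s,u}}
  U23: {{q,t}} {{s,u},{p,s,u}} {{t,u},{p,t,u}}
  U24: {{t},{p,t},{q,t},{r,t},{t,u},{p,t,u}} {{p,s},{p,s,u}}
  U25: {{r},{s},{p,s},{r,s},{r,t},{s,u},{p,s,u}}
  U34: {{p,u},{t,u},{p,s,u},{p,t,u}} {{q,t}}
  U35: {{s,u},{p,s,u}}
  U45: {{p,s},{p,s,u}} {{r,t}}
  U123: {{s,u},{p,s,u}} {{t,u},{p,t,u}}
  U124: {{t,u},{p,t,u}} {{p,s,u}}
  U125: {{s,u},{p,s,u}}
  U134: {{p,u},{t,u},{p,s,u},{p,t,u}}
  U135: {{s,u},{p,s,u}}
  U145: {{p,s,u}}
  U234: {{q,t}} {{t,u},{p,t,u}} {{p,s,u}}
  U235: {{s,u},{p,s,u}}
  U245: {{p,s},{p,s,u}} {{r,t}}
  U345: {{p,s,u}}
  U1234: {{t,u},{p,t,u}} {{p,s,u}}
  U1235: {{s,u},{p,s,u}}
  U1245: {{p,s,u}}
  U1345: {{p,s,u}}
  U2345: {{p,s,u}}
  U12345: {{p,s,u}}
C dims 6,16,15,6; δ0: rk 5, SNF 1^5; δ1: rk 10, SNF 1^10; δ2: rk 5, SNF 1^5
degree 0: 6−5−0 = 1 → Ȟ^0 ≅ Z
degree 1: 16−10−5 = 1 → Ȟ^1 ≅ Z
degree 2: 15−5−10 = 0 → Ȟ^2 ≅ 0


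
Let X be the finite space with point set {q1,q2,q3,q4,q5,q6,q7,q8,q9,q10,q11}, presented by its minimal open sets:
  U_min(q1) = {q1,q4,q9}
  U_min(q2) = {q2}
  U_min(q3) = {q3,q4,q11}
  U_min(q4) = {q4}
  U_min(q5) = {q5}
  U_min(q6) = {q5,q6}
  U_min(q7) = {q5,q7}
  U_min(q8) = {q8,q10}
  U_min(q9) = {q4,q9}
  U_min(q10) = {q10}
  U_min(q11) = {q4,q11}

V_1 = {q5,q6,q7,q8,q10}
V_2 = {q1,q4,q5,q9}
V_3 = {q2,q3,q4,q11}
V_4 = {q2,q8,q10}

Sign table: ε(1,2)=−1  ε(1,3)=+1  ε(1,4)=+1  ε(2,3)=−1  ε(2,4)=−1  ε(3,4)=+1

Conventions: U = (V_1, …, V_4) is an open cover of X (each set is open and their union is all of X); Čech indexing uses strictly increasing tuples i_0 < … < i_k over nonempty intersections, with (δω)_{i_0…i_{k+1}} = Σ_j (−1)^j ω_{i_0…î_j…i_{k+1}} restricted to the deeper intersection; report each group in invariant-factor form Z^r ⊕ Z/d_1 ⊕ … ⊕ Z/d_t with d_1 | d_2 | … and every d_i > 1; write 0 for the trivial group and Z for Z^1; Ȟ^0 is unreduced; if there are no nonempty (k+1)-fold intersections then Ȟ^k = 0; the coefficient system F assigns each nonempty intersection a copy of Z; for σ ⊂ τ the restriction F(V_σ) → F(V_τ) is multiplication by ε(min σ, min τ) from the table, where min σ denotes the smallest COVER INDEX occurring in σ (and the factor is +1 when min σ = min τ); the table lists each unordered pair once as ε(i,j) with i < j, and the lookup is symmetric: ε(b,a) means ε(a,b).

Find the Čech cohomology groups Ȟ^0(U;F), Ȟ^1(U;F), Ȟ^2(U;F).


Ȟ^0 ≅ Z, Ȟ^1 ≅ Z and Ȟ^2 ≅ 0

intersection data:
  V12={q5} V14={q8,q10} V23={q4} V34={q2}
C dims 4,4; δ0: rk 3, SNF 1^3
Ȟ^0 = (4 − 3) − 0 = 1, so Ȟ^0 ≅ Z
Ȟ^1 = (4 − 0) − 3 = 1, so Ȟ^1 ≅ Z
Ȟ^2 = (0 − 0) − 0 = 0, so Ȟ^2 ≅ 0


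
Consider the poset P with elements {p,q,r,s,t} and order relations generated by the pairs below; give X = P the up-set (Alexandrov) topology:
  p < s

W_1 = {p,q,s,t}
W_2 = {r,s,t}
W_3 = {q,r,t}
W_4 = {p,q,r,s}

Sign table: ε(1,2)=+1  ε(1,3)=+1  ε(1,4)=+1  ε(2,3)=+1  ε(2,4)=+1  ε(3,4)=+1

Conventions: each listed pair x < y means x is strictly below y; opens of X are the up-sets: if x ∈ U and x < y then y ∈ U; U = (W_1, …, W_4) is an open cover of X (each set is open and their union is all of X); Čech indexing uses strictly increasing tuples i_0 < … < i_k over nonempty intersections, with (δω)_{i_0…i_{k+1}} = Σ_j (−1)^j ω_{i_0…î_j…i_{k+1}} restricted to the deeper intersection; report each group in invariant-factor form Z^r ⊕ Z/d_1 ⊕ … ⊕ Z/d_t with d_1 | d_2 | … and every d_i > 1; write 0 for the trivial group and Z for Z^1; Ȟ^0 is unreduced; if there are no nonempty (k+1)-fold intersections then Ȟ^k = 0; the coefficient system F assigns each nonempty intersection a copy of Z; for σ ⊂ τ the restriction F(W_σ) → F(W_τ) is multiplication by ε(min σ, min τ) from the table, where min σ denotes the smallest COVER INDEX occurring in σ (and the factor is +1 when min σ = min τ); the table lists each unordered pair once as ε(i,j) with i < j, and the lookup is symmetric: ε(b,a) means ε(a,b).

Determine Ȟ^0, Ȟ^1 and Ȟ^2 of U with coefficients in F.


nerve of the cover:
  W12={s,t} W13={q,t} W14={p,q,s} W23={r,t} W24={r,s} W34={q,r}
  W123={t} W124={s} W134={q} W234={r}
C dims 4,6,4; δ0: rk 3, SNF 1^3; δ1: rk 3, SNF 1^3
Ȟ^0 = (4 − 3) − 0 = 1, so Ȟ^0 ≅ Z
Ȟ^1 = (6 − 3) − 3 = 0, so Ȟ^1 ≅ 0
Ȟ^2 = (4 − 0) − 3 = 1, so Ȟ^2 ≅ Z

Ȟ^0(U;F) ≅ Z, Ȟ^1(U;F) ≅ 0 and Ȟ^2(U;F) ≅ Z


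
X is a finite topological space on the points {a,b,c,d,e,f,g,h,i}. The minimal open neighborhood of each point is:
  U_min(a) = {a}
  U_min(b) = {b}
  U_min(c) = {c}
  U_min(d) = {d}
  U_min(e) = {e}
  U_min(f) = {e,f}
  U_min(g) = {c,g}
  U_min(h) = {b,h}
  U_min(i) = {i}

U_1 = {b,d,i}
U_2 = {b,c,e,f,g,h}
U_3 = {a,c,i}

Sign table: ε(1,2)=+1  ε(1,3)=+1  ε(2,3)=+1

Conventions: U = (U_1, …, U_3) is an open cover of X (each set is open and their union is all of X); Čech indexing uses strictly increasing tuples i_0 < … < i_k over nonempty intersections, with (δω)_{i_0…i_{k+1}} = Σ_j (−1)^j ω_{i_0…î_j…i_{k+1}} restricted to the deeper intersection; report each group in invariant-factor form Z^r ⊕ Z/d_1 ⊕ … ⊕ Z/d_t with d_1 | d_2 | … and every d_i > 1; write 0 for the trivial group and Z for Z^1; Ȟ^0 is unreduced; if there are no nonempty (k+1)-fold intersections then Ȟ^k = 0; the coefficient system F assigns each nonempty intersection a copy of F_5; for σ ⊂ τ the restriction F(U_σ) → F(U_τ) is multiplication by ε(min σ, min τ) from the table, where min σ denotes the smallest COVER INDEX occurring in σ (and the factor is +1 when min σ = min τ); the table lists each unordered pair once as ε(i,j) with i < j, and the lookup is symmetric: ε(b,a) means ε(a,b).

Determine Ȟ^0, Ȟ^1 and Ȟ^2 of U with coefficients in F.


nonempty intersections:
  U12={b} U13={i} U23={c}
C dims 3,3; δ0: rk_F5 2
Ȟ^0: (3−2)−0=1 ⇒ Z/5
Ȟ^1: (3−0)−2=1 ⇒ Z/5
Ȟ^2: (0−0)−0=0 ⇒ 0

Ȟ^0 = Z/5,  Ȟ^1 = Z/5,  Ȟ^2 = 0


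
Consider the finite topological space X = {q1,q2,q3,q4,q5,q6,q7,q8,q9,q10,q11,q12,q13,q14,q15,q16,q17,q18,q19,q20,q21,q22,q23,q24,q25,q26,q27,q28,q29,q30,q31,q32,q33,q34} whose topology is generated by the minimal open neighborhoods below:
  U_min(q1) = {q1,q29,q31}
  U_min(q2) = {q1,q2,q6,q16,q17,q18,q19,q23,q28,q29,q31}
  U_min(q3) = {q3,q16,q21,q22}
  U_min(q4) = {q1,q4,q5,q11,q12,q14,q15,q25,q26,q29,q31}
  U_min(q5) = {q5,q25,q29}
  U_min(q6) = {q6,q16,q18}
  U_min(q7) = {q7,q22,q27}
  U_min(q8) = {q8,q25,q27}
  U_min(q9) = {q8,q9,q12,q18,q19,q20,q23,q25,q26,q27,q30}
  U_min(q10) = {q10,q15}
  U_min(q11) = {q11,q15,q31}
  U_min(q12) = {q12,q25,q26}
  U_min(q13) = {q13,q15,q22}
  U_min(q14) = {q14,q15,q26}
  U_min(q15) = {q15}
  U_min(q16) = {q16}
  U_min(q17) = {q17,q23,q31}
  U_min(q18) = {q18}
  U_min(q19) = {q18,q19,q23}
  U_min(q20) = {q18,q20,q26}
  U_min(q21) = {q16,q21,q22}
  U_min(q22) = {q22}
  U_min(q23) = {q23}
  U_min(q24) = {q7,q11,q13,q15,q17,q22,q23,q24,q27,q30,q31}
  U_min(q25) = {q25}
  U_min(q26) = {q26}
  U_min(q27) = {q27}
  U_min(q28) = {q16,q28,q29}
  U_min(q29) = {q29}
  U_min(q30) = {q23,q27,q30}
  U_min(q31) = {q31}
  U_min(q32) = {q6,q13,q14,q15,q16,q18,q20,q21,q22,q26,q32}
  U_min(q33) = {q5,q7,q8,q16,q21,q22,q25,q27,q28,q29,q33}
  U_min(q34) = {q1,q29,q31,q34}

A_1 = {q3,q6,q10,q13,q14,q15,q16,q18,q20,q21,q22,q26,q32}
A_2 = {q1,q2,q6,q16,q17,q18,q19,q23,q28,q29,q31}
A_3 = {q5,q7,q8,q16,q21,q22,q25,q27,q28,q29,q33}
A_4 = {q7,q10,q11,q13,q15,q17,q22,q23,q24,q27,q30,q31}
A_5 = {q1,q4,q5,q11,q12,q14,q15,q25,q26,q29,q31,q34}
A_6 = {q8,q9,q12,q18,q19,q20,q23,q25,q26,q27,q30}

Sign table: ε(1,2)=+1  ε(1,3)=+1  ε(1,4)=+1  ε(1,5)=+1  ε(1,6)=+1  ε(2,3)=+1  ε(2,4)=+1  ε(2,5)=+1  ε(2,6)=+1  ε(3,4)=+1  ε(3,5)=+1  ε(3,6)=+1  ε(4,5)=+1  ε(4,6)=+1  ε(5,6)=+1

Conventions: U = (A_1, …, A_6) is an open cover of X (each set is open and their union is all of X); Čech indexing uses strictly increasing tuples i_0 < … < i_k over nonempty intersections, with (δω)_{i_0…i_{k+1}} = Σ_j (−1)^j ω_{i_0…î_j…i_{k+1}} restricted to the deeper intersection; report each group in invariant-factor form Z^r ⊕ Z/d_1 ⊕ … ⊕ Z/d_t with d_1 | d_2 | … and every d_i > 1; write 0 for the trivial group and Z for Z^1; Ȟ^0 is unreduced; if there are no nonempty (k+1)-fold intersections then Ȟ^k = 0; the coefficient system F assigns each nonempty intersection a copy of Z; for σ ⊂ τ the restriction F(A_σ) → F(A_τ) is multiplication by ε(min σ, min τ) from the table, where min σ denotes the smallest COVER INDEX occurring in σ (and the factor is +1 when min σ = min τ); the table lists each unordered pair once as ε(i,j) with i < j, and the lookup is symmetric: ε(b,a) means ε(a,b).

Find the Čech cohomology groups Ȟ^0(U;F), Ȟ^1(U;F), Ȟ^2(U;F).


Ȟ^0(U;F) ≅ Z; Ȟ^1(U;F) ≅ 0; Ȟ^2(U;F) ≅ Z/2

cover nerve:
  A12={q6,q16,q18} A13={q16,q21,q22} A14={q10,q13,q15,q22} A15={q14,q15,q26} A16={q18,q20,q26} A23={q16,q28,q29} A24={q17,q23,q31} A25={q1,q29,q31} A26={q18,q19,q23} A34={q7,q22,q27} A35={q5,q25,q29} A36={q8,q25,q27} A45={q11,q15,q31} A46={q23,q27,q30} A56={q12,q25,q26}
  A123={q16} A126={q18} A134={q22} A145={q15} A156={q26} A235={q29} A245={q31} A246={q23} A346={q27} A356={q25}
C dims 6,15,10; δ0: rk 5, SNF 1^5; δ1: rk 10, SNF 1^9·2
Ȟ^0: (6−5)−0=1 ⇒ Z
Ȟ^1: (15−10)−5=0 ⇒ 0
Ȟ^2: (10−0)−10=0 plus torsion [2] ⇒ Z/2


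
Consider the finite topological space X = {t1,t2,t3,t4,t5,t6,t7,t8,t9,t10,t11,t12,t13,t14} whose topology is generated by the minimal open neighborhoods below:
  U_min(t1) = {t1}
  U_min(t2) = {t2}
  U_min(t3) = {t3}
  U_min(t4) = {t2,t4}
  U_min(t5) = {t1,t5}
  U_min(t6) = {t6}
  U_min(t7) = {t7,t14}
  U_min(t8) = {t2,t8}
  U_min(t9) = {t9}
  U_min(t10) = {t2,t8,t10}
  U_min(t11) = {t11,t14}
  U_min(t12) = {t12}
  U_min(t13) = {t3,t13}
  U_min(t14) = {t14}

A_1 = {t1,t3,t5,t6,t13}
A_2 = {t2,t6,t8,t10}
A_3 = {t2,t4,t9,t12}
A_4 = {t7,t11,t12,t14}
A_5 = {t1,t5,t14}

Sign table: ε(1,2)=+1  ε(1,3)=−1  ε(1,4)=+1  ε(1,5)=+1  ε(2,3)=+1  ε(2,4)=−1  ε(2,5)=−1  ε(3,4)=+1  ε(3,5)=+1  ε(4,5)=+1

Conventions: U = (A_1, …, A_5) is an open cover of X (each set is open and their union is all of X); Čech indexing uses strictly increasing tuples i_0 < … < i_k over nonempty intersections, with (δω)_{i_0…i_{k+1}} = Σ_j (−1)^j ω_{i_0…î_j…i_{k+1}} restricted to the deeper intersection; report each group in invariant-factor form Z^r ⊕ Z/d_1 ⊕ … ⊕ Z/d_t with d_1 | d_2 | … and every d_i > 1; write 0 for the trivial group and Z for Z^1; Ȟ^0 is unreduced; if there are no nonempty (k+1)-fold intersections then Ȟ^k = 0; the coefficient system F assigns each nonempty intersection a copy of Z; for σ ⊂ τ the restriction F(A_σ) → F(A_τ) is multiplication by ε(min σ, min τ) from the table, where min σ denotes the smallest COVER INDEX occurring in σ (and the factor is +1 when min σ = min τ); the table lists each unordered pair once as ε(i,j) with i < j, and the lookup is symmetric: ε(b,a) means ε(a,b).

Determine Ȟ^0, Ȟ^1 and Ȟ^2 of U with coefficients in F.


nerve of the cover:
  A12={t6} A15={t1,t5} A23={t2} A34={t12} A45={t14}
C dims 5,5; δ0: rk 4, SNF 1^4
Ȟ^0 = (5 − 4) − 0 = 1, so Ȟ^0 ≅ Z
Ȟ^1 = (5 − 0) − 4 = 1, so Ȟ^1 ≅ Z
Ȟ^2 = (0 − 0) − 0 = 0, so Ȟ^2 ≅ 0

Ȟ^0 = Z, Ȟ^1 = Z and Ȟ^2 = 0
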